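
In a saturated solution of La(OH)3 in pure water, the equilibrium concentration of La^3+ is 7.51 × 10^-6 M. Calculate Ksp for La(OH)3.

La(OH)3(s) ⇌ La^3+(aq) + 3 OH^-(aq)
Stoichiometry gives [OH^-] = (3/1)[La^3+] = 2.253 x 10^-5 M.
Ksp = [La^3+][OH^-]^3
Ksp = 7.51 x 10^-6 × (2.253 x 10^-5)^3 = 8.59 × 10^-20

Ksp = 8.59 × 10^-20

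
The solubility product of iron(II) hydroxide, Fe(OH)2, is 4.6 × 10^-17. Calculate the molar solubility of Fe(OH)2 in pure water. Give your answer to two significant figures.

2.3 x 10^-6 M

Fe(OH)2(s) <=> Fe^2+ + 2 OH^-
Ksp = [Fe^2+][OH^-]^2
If s mol/L of Fe(OH)2 dissolves, [Fe^2+] = s and [OH^-] = 2s.
So Ksp = s × (2s)^2 = 4s^3
s^3 = 4.6 × 10^-17 / 4, so s = 2.3 x 10^-6 M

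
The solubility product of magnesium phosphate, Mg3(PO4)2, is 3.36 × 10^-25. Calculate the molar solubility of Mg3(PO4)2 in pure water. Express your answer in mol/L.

s ≈ 5.00 x 10^-6 M

Mg3(PO4)2(s) ⇌ 3 Mg^2+ + 2 PO4^3-
Ksp = [Mg^2+]^3[PO4^3-]^2
For each mole of Mg3(PO4)2 that dissolves: [Mg^2+] = 3s, [PO4^3-] = 2s.
Ksp = (3s)^3(2s)^2 = 108s^5
Solving, s = (3.36 × 10^-25/108)^(1/5) = 5.00 x 10^-6 M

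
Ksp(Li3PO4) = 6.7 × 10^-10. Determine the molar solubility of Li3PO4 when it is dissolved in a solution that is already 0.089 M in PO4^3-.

6.5 x 10^-4 M

Li3PO4(s) ⇌ 3 Li^+(aq) + PO4^3-(aq)
Ksp = [Li^+]^3[PO4^3-]
Let s be the molar solubility in this solution. [Li^+] = 3s, [PO4^3-] = 0.089 + s ≈ 0.089 (common-ion effect: PO4^3- is already 0.089 M).
Ksp ≈ (3s)^3 × 0.089
s = 6.5 x 10^-4 M
Check: s = 6.5 × 10^-4 ≪ 0.089, so the approximation is valid.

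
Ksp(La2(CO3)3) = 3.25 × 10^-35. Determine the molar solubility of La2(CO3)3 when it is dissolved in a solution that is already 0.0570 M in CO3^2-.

La2(CO3)3(s) ⇌ 2 La^3+(aq) + 3 CO3^2-(aq)
Ksp = [La^3+]^2[CO3^2-]^3
If s mol/L dissolves here, [La^3+] = 2s, [CO3^2-] = 0.0570 + 3s ≈ 0.0570 (common-ion effect: CO3^2- is already 0.0570 M).
Ksp ≈ (2s)^2 × (0.0570)^3
s = 2.09 × 10^-16 M
Check: 3s = 6.3 × 10^-16 ≪ 0.0570, so the approximation is valid.

s = 2.09 × 10^-16 M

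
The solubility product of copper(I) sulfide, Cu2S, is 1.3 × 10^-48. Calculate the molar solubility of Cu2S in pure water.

Cu2S(s) ⇌ 2 Cu^+(aq) + S^2-(aq)
Ksp = [Cu^+]^2[S^2-]
Let s = molar solubility. Then [Cu^+] = 2s and [S^2-] = s.
So Ksp = (2s)^2 × s = 4s^3
Solving, s = (1.3 × 10^-48/4)^(1/3) = 6.9 × 10^-17 M

s ≈ 6.9e-17 M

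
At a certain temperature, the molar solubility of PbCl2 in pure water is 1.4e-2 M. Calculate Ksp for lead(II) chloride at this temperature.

1.1 x 10^-5

PbCl2(s) <=> Pb^2+ + 2 Cl^-
For each mole of PbCl2 that dissolves: [Pb^2+] = s, [Cl^-] = 2s.
Ksp = [Pb^2+][Cl^-]^2
Ksp = s(2s)^2 = 4s^3
Ksp = 4 × (1.4 × 10^-2)^3 = 1.1 × 10^-5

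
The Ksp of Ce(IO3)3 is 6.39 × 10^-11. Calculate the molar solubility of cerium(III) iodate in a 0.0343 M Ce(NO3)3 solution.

Ce(IO3)3(s) <=> Ce^3+(aq) + 3 IO3^-(aq)
Ksp = [Ce^3+][IO3^-]^3
If s mol/L dissolves here, [Ce^3+] = 0.0343 + s ≈ 0.0343, [IO3^-] = 3s (Ksp is small, so little additional dissolves).
Ksp ≈ 0.0343 × (3s)^3
s = 4.10 × 10^-4 M
Check: s = 4.1 × 10^-4 ≪ 0.0343, so the approximation is valid.

4.10 × 10^-4 M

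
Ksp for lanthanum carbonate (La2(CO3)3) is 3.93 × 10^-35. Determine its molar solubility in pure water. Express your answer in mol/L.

5.15e-8 M

La2(CO3)3(s) ⇌ 2 La^3+ + 3 CO3^2-
Ksp = [La^3+]^2[CO3^2-]^3
For each mole of La2(CO3)3 that dissolves: [La^3+] = 2s, [CO3^2-] = 3s.
Substituting: Ksp = (2s)^2(3s)^3 = 108s^5
s = (3.93 × 10^-35 / 108)^(1/5) = 5.15 x 10^-8 M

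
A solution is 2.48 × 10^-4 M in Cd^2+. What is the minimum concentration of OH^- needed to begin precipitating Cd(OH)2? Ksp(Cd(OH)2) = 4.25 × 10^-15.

[OH^-] = 4.14 × 10^-6 M

Cd(OH)2(s) <=> Cd^2+(aq) + 2 OH^-(aq)
Ksp = [Cd^2+][OH^-]^2
Precipitation begins when Q = Ksp. With [Cd^2+] = 2.48 × 10^-4 M:
4.25 × 10^-15 = (2.48 × 10^-4) × [OH^-]^2
[OH^-] = (4.25 × 10^-15 / 2.48 × 10^-4)^(1/2) = 4.14 × 10^-6 M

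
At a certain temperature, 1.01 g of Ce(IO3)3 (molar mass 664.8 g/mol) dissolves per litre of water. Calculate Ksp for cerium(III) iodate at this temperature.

Molar solubility s = (1.01 g/L) / (664.8 g/mol) = 1.519 x 10^-3 M.
Ce(IO3)3(s) <=> Ce^3+ + 3 IO3^-
With molar solubility s: [Ce^3+] = s, [IO3^-] = 3s.
Ksp = [Ce^3+][IO3^-]^3
So Ksp = s × (3s)^3 = 27s^4
Ksp = 27 × (1.519 x 10^-3)^4 = 1.44 x 10^-10

Ksp = 1.44 x 10^-10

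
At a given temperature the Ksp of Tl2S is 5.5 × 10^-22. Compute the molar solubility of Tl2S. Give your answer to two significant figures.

Tl2S(s) <=> 2 Tl^+ + S^2-
Ksp = [Tl^+]^2[S^2-]
Let s = molar solubility. Then [Tl^+] = 2s and [S^2-] = s.
Ksp = (2s)^2s = 4s^3
s = (5.5 × 10^-22 / 4)^(1/3) = 5.2 x 10^-8 M

s = 5.2 × 10^-8 M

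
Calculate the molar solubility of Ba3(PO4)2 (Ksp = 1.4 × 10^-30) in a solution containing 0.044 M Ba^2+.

s ≈ 6.4e-14 M

Ba3(PO4)2(s) ⇌ 3 Ba^2+ + 2 PO4^3-
Ksp = [Ba^2+]^3[PO4^3-]^2
If s mol/L dissolves here, [Ba^2+] = 0.044 + 3s ≈ 0.044, [PO4^3-] = 2s (common-ion effect: Ba^2+ is already 0.044 M).
Ksp ≈ (0.044)^3 × (2s)^2
s = 6.4 x 10^-14 M
Check: 3s = 1.9 × 10^-13 ≪ 0.044, so the approximation is valid.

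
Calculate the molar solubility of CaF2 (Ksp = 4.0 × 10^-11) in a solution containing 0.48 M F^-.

CaF2(s) <=> Ca^2+ + 2 F^-
Ksp = [Ca^2+][F^-]^2
Let s be the molar solubility in this solution. [Ca^2+] = s, [F^-] = 0.48 + 2s ≈ 0.48 (Ksp is small, so little additional dissolves).
Ksp ≈ s × (0.48)^2
s = 1.7 x 10^-10 M
Check: 2s = 3.5 x 10^-10 ≪ 0.48, so the approximation is valid.

s = 1.7 x 10^-10 M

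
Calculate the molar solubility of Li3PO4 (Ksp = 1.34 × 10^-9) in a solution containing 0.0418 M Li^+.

1.83e-5 M

Li3PO4(s) ⇌ 3 Li^+(aq) + PO4^3-(aq)
Ksp = [Li^+]^3[PO4^3-]
If s mol/L dissolves here, [Li^+] = 0.0418 + 3s ≈ 0.0418, [PO4^3-] = s (since the Li^+ already present dominates).
Ksp ≈ (0.0418)^3 × s
s = 1.83 x 10^-5 M
Check: 3s = 5.5 × 10^-5 ≪ 0.0418, so the approximation is valid.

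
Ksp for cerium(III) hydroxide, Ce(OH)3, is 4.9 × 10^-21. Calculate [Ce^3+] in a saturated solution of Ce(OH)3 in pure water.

[Ce^3+] ≈ 3.7e-6 M

Ce(OH)3(s) ⇌ Ce^3+(aq) + 3 OH^-(aq)
Ksp = [Ce^3+][OH^-]^3
If s mol/L of Ce(OH)3 dissolves, [Ce^3+] = s and [OH^-] = 3s.
Substituting: Ksp = s(3s)^3 = 27s^4
s = (4.9 × 10^-21 / 27)^(1/4) = 3.67 × 10^-6 M
[Ce^3+] = s = 3.7 x 10^-6 M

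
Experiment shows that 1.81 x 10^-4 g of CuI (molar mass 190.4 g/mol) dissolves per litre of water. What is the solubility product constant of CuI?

Molar solubility s = (1.81 x 10^-4 g/L) / (190.4 g/mol) = 9.506 x 10^-7 M.
CuI(s) ⇌ Cu^+ + I^-
For each mole of CuI that dissolves: [Cu^+] = s, [I^-] = s.
Ksp = [Cu^+][I^-]
Ksp = s × s = s^2
Ksp = (9.506 x 10^-7)^2 = 9.04 × 10^-13

Ksp ≈ 9.04 × 10^-13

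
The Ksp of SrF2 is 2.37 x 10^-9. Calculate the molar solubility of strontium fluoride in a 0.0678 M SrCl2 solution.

SrF2(s) ⇌ Sr^2+(aq) + 2 F^-(aq)
Ksp = [Sr^2+][F^-]^2
If s mol/L dissolves here, [Sr^2+] = 0.0678 + s ≈ 0.0678, [F^-] = 2s (common-ion effect: Sr^2+ is already 0.0678 M).
Ksp ≈ 0.0678 × (2s)^2
s = 9.35 x 10^-5 M
Check: s = 9.3 x 10^-5 ≪ 0.0678, so the approximation is valid.

9.35e-5 M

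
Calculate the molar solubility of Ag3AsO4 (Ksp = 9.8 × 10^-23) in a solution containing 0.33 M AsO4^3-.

Ag3AsO4(s) ⇌ 3 Ag^+(aq) + AsO4^3-(aq)
Ksp = [Ag^+]^3[AsO4^3-]
Let s be the molar solubility in this solution. [Ag^+] = 3s, [AsO4^3-] = 0.33 + s ≈ 0.33 (since the AsO4^3- already present dominates).
Ksp ≈ (3s)^3 × 0.33
s = 2.2 × 10^-8 M
Check: s = 2.2 × 10^-8 ≪ 0.33, so the approximation is valid.

s ≈ 2.2e-8 M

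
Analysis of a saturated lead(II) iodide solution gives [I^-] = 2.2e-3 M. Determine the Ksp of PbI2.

5.3 x 10^-9

PbI2(s) <=> Pb^2+ + 2 I^-
Stoichiometry gives [Pb^2+] = (1/2)[I^-] = 1.10 × 10^-3 M.
Ksp = [Pb^2+][I^-]^2
Ksp = 1.10 x 10^-3 × (2.2 × 10^-3)^2 = 5.3 × 10^-9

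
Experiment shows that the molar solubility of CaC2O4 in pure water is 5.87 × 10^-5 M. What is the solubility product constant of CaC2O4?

CaC2O4(s) ⇌ Ca^2+(aq) + C2O4^2-(aq)
If s mol/L of CaC2O4 dissolves, [Ca^2+] = s and [C2O4^2-] = s.
Ksp = [Ca^2+][C2O4^2-]
Ksp = s × s = s^2
Ksp = (5.87 × 10^-5)^2 = 3.45 × 10^-9

Ksp = 3.45e-9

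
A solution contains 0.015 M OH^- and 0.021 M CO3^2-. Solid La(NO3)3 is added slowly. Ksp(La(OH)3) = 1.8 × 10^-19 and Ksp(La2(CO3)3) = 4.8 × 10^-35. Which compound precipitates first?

La2(CO3)3

Precipitation of each salt starts when its ion product equals its Ksp.
For La(OH)3: 1.8 × 10^-19 = (0.015)^3 × [La^3+]  ⇒  [La^3+] = 5.3 × 10^-14 M.
For La2(CO3)3: 4.8 × 10^-35 = (0.021)^3 × [La^3+]^2  ⇒  [La^3+] = 2.3 x 10^-15 M.
The salt with the lower threshold [La^3+] precipitates first: La2(CO3)3.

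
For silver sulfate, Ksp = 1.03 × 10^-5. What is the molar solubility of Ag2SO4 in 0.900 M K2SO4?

1.69e-3 M

Ag2SO4(s) ⇌ 2 Ag^+ + SO4^2-
Ksp = [Ag^+]^2[SO4^2-]
Let s = moles of Ag2SO4 that dissolve per litre. [Ag^+] = 2s, [SO4^2-] = 0.900 + s ≈ 0.900 (since SO4^2- from K2SO4 dominates).
Ksp ≈ (2s)^2 × 0.900
s = 1.69 × 10^-3 M
Check: s = 1.7 × 10^-3 ≪ 0.900, so the approximation is valid.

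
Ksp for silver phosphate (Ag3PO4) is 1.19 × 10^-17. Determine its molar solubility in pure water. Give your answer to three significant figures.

2.58e-5 M

Ag3PO4(s) ⇌ 3 Ag^+(aq) + PO4^3-(aq)
Ksp = [Ag^+]^3[PO4^3-]
For each mole of Ag3PO4 that dissolves: [Ag^+] = 3s, [PO4^3-] = s.
So Ksp = (3s)^3 × s = 27s^4
Solving, s = (1.19 × 10^-17/27)^(1/4) = 2.58 × 10^-5 M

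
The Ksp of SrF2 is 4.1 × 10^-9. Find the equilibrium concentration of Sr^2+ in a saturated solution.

SrF2(s) ⇌ Sr^2+ + 2 F^-
Ksp = [Sr^2+][F^-]^2
For each mole of SrF2 that dissolves: [Sr^2+] = s, [F^-] = 2s.
Ksp = s(2s)^2 = 4s^3
s^3 = 4.1 × 10^-9 / 4, so s = 1.01 × 10^-3 M
[Sr^2+] = s = 1.0 × 10^-3 M

[Sr^2+] ≈ 1.0e-3 M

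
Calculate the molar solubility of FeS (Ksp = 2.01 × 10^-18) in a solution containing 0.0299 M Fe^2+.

s ≈ 6.72e-17 M

FeS(s) ⇌ Fe^2+ + S^2-
Ksp = [Fe^2+][S^2-]
Let s be the molar solubility in this solution. [Fe^2+] = 0.0299 + s ≈ 0.0299, [S^2-] = s (Ksp is small, so little additional dissolves).
Ksp ≈ 0.0299 × s
s = 6.72 × 10^-17 M
Check: s = 6.7 × 10^-17 ≪ 0.0299, so the approximation is valid.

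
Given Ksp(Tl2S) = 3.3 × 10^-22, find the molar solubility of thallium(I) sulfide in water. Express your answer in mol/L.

Tl2S(s) ⇌ 2 Tl^+(aq) + S^2-(aq)
Ksp = [Tl^+]^2[S^2-]
For each mole of Tl2S that dissolves: [Tl^+] = 2s, [S^2-] = s.
Substituting: Ksp = (2s)^2s = 4s^3
s = (3.3 × 10^-22 / 4)^(1/3) = 4.4 x 10^-8 M

s ≈ 4.4 × 10^-8 M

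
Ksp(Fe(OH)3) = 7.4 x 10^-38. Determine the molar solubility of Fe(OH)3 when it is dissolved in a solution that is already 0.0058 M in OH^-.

Fe(OH)3(s) ⇌ Fe^3+(aq) + 3 OH^-(aq)
Ksp = [Fe^3+][OH^-]^3
If s mol/L dissolves here, [Fe^3+] = s, [OH^-] = 0.0058 + 3s ≈ 0.0058 (since the OH^- already present dominates).
Ksp ≈ s × (0.0058)^3
s = 3.8 x 10^-31 M
Check: 3s = 1.1 × 10^-30 ≪ 0.0058, so the approximation is valid.

3.8 × 10^-31 M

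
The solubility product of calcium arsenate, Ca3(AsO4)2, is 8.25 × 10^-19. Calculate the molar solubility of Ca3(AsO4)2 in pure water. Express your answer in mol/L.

9.48e-5 M

Ca3(AsO4)2(s) ⇌ 3 Ca^2+(aq) + 2 AsO4^3-(aq)
Ksp = [Ca^2+]^3[AsO4^3-]^2
For each mole of Ca3(AsO4)2 that dissolves: [Ca^2+] = 3s, [AsO4^3-] = 2s.
Substituting: Ksp = (3s)^3(2s)^2 = 108s^5
Solving, s = (8.25 × 10^-19/108)^(1/5) = 9.48 × 10^-5 M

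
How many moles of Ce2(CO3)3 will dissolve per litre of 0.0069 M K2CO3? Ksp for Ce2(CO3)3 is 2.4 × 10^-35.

Ce2(CO3)3(s) ⇌ 2 Ce^3+(aq) + 3 CO3^2-(aq)
Ksp = [Ce^3+]^2[CO3^2-]^3
If s mol/L dissolves here, [Ce^3+] = 2s, [CO3^2-] = 0.0069 + 3s ≈ 0.0069 (since CO3^2- from K2CO3 dominates).
Ksp ≈ (2s)^2 × (0.0069)^3
s = 4.3 × 10^-15 M
Check: 3s = 1.3 × 10^-14 ≪ 0.0069, so the approximation is valid.

4.3e-15 M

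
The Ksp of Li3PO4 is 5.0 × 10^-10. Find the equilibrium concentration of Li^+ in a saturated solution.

Li3PO4(s) <=> 3 Li^+ + PO4^3-
Ksp = [Li^+]^3[PO4^3-]
Let s = molar solubility. Then [Li^+] = 3s and [PO4^3-] = s.
Substituting: Ksp = (3s)^3s = 27s^4
s = (5.0 × 10^-10 / 27)^(1/4) = 2.07 × 10^-3 M
[Li^+] = 3s = 6.2 × 10^-3 M

6.2 × 10^-3 M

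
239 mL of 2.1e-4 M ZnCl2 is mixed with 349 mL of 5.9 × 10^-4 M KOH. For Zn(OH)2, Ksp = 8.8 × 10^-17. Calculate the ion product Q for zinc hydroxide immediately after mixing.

Total volume = 239 + 349 = 588 mL.
[Zn^2+] = 2.1 x 10^-4 × (239/588) = 8.54 x 10^-5 M
[OH^-] = 5.9 x 10^-4 × (349/588) = 3.50 × 10^-4 M
Zn(OH)2(s) <=> Zn^2+(aq) + 2 OH^-(aq), so Q = [Zn^2+][OH^-]^2
Q = (8.54 × 10^-5)(3.50 × 10^-4)^2 = 1.0 × 10^-11
Q > Ksp, so Zn(OH)2 will precipitate.

Q ≈ 1.0 × 10^-11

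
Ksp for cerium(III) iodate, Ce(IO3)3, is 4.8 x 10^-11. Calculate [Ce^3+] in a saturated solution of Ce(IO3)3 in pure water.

Ce(IO3)3(s) ⇌ Ce^3+ + 3 IO3^-
Ksp = [Ce^3+][IO3^-]^3
With molar solubility s: [Ce^3+] = s, [IO3^-] = 3s.
So Ksp = s × (3s)^3 = 27s^4
Solving, s = (4.8 x 10^-11/27)^(1/4) = 1.15 x 10^-3 M
[Ce^3+] = s = 1.2 × 10^-3 M

1.2 x 10^-3 M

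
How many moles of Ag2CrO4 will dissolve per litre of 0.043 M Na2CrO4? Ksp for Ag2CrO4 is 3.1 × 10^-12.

4.2e-6 M

Ag2CrO4(s) ⇌ 2 Ag^+(aq) + CrO4^2-(aq)
Ksp = [Ag^+]^2[CrO4^2-]
Let s be the molar solubility in this solution. [Ag^+] = 2s, [CrO4^2-] = 0.043 + s ≈ 0.043 (since CrO4^2- from Na2CrO4 dominates).
Ksp ≈ (2s)^2 × 0.043
s = 4.2 x 10^-6 M
Check: s = 4.2 × 10^-6 ≪ 0.043, so the approximation is valid.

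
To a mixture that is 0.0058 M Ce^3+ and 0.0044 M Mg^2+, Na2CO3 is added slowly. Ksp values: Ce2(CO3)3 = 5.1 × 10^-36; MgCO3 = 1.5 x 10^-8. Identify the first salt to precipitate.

Precipitation of each salt starts when its ion product equals its Ksp.
For Ce2(CO3)3: 5.1 × 10^-36 = (0.0058)^2 × [CO3^2-]^3  ⇒  [CO3^2-] = 5.3 x 10^-11 M.
For MgCO3: 1.5 x 10^-8 = 0.0044 × [CO3^2-]  ⇒  [CO3^2-] = 3.4 x 10^-6 M.
The salt with the lower threshold [CO3^2-] precipitates first: Ce2(CO3)3.

Ce2(CO3)3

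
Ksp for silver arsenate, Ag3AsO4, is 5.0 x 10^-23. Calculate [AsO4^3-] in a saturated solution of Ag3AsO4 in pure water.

1.2e-6 M

Ag3AsO4(s) ⇌ 3 Ag^+ + AsO4^3-
Ksp = [Ag^+]^3[AsO4^3-]
For each mole of Ag3AsO4 that dissolves: [Ag^+] = 3s, [AsO4^3-] = s.
Ksp = (3s)^3s = 27s^4
s^4 = 5.0 x 10^-23 / 27, so s = 1.17 × 10^-6 M
[AsO4^3-] = s = 1.2 x 10^-6 M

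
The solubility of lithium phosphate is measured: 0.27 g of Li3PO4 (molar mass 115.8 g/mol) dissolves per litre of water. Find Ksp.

Molar solubility s = (2.7 × 10^-1 g/L) / (115.8 g/mol) = 2.33 x 10^-3 M.
Li3PO4(s) ⇌ 3 Li^+ + PO4^3-
With molar solubility s: [Li^+] = 3s, [PO4^3-] = s.
Ksp = [Li^+]^3[PO4^3-]
Ksp = (3s)^3s = 27s^4
Ksp = 27 × (2.33 × 10^-3)^4 = 8.0 × 10^-10

8.0 x 10^-10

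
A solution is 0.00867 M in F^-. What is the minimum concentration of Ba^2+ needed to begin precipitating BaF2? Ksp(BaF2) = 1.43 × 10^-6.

[Ba^2+] = 1.90 × 10^-2 M

BaF2(s) ⇌ Ba^2+ + 2 F^-
Ksp = [Ba^2+][F^-]^2
Precipitation begins when Q = Ksp. With [F^-] = 0.00867 M:
1.43 × 10^-6 = (0.00867)^2 × [Ba^2+]
[Ba^2+] = (1.43 × 10^-6 / 7.517 × 10^-5) = 1.90 x 10^-2 M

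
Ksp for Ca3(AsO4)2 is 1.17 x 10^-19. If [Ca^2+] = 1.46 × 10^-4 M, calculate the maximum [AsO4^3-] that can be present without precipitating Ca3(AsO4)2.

1.94e-4 M

Ca3(AsO4)2(s) <=> 3 Ca^2+ + 2 AsO4^3-
Ksp = [Ca^2+]^3[AsO4^3-]^2
Precipitation begins when Q = Ksp. With [Ca^2+] = 1.46 × 10^-4 M:
1.17 x 10^-19 = (1.46 × 10^-4)^3 × [AsO4^3-]^2
[AsO4^3-] = (1.17 x 10^-19 / 3.112 x 10^-12)^(1/2) = 1.94 x 10^-4 M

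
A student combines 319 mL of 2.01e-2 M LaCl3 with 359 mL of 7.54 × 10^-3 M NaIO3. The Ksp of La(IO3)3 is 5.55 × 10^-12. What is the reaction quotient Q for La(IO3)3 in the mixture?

Total volume = 319 + 359 = 678 mL.
[La^3+] = 2.01 x 10^-2 × (319/678) = 9.457 × 10^-3 M
[IO3^-] = 7.54 × 10^-3 × (359/678) = 3.992 x 10^-3 M
La(IO3)3(s) ⇌ La^3+(aq) + 3 IO3^-(aq), so Q = [La^3+][IO3^-]^3
Q = (9.457 x 10^-3)(3.992 × 10^-3)^3 = 6.02 × 10^-10
Q > Ksp, so La(IO3)3 will precipitate.

Q = 6.02 × 10^-10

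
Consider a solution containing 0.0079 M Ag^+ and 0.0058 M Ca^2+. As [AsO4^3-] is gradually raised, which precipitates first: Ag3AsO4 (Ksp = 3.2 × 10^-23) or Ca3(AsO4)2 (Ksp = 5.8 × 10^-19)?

Each salt begins to precipitate when Q = Ksp, i.e. when [AsO4^3-] reaches its threshold.
For Ag3AsO4: 3.2 × 10^-23 = (0.0079)^3 × [AsO4^3-]  ⇒  [AsO4^3-] = 6.5 x 10^-17 M.
For Ca3(AsO4)2: 5.8 × 10^-19 = (0.0058)^3 × [AsO4^3-]^2  ⇒  [AsO4^3-] = 1.7 × 10^-6 M.
The salt with the lower threshold [AsO4^3-] precipitates first: Ag3AsO4.

Ag3AsO4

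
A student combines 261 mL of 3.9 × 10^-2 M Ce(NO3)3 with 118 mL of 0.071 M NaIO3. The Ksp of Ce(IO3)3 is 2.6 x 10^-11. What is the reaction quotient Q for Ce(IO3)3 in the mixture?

Total volume = 261 + 118 = 379 mL.
[Ce^3+] = 3.9 x 10^-2 × (261/379) = 2.69 × 10^-2 M
[IO3^-] = 7.1 x 10^-2 × (118/379) = 2.21 × 10^-2 M
Ce(IO3)3(s) ⇌ Ce^3+(aq) + 3 IO3^-(aq), so Q = [Ce^3+][IO3^-]^3
Q = (2.69 x 10^-2)(2.21 × 10^-2)^3 = 2.9 × 10^-7
Q > Ksp, so Ce(IO3)3 will precipitate.

Q ≈ 2.9 x 10^-7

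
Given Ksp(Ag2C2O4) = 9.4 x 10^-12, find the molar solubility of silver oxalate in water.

Ag2C2O4(s) <=> 2 Ag^+ + C2O4^2-
Ksp = [Ag^+]^2[C2O4^2-]
For each mole of Ag2C2O4 that dissolves: [Ag^+] = 2s, [C2O4^2-] = s.
Substituting: Ksp = (2s)^2s = 4s^3
s = (9.4 x 10^-12 / 4)^(1/3) = 1.3 x 10^-4 M

1.3 × 10^-4 M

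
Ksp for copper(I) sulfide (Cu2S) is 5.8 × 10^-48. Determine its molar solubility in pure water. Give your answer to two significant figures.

1.1 × 10^-16 M

Cu2S(s) <=> 2 Cu^+ + S^2-
Ksp = [Cu^+]^2[S^2-]
For each mole of Cu2S that dissolves: [Cu^+] = 2s, [S^2-] = s.
So Ksp = (2s)^2 × s = 4s^3
s^3 = 5.8 × 10^-48 / 4, so s = 1.1 × 10^-16 M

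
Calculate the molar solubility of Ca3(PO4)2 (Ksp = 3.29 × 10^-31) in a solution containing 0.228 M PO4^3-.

s ≈ 6.17e-11 M

Ca3(PO4)2(s) ⇌ 3 Ca^2+ + 2 PO4^3-
Ksp = [Ca^2+]^3[PO4^3-]^2
Let s = moles of Ca3(PO4)2 that dissolve per litre. [Ca^2+] = 3s, [PO4^3-] = 0.228 + 2s ≈ 0.228 (since the PO4^3- already present dominates).
Ksp ≈ (3s)^3 × (0.228)^2
s = 6.17 × 10^-11 M
Check: 2s = 1.2 × 10^-10 ≪ 0.228, so the approximation is valid.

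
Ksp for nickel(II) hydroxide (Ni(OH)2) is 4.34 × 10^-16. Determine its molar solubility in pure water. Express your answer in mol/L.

Ni(OH)2(s) <=> Ni^2+(aq) + 2 OH^-(aq)
Ksp = [Ni^2+][OH^-]^2
If s mol/L of Ni(OH)2 dissolves, [Ni^2+] = s and [OH^-] = 2s.
Substituting: Ksp = s(2s)^2 = 4s^3
Solving, s = (4.34 × 10^-16/4)^(1/3) = 4.77 × 10^-6 M

4.77 x 10^-6 M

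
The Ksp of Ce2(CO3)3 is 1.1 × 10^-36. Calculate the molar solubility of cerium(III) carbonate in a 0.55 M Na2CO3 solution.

Ce2(CO3)3(s) <=> 2 Ce^3+ + 3 CO3^2-
Ksp = [Ce^3+]^2[CO3^2-]^3
Let s be the molar solubility in this solution. [Ce^3+] = 2s, [CO3^2-] = 0.55 + 3s ≈ 0.55 (since CO3^2- from Na2CO3 dominates).
Ksp ≈ (2s)^2 × (0.55)^3
s = 1.3 × 10^-18 M
Check: 3s = 3.9 × 10^-18 ≪ 0.55, so the approximation is valid.

s = 1.3 × 10^-18 M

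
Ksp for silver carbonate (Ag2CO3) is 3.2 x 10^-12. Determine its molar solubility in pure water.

Ag2CO3(s) <=> 2 Ag^+(aq) + CO3^2-(aq)
Ksp = [Ag^+]^2[CO3^2-]
For each mole of Ag2CO3 that dissolves: [Ag^+] = 2s, [CO3^2-] = s.
Ksp = (2s)^2s = 4s^3
Solving, s = (3.2 x 10^-12/4)^(1/3) = 9.3 × 10^-5 M

9.3 × 10^-5 M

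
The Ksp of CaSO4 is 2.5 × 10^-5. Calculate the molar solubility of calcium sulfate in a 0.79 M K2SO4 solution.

3.2 × 10^-5 M

CaSO4(s) <=> Ca^2+ + SO4^2-
Ksp = [Ca^2+][SO4^2-]
Let s be the molar solubility in this solution. [Ca^2+] = s, [SO4^2-] = 0.79 + s ≈ 0.79 (Ksp is small, so little additional dissolves).
Ksp ≈ s × 0.79
s = 3.2 x 10^-5 M
Check: s = 3.2 × 10^-5 ≪ 0.79, so the approximation is valid.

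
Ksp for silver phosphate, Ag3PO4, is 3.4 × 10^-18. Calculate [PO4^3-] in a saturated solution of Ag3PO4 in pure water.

[PO4^3-] = 1.9 × 10^-5 M

Ag3PO4(s) ⇌ 3 Ag^+(aq) + PO4^3-(aq)
Ksp = [Ag^+]^3[PO4^3-]
For each mole of Ag3PO4 that dissolves: [Ag^+] = 3s, [PO4^3-] = s.
Substituting: Ksp = (3s)^3s = 27s^4
Solving, s = (3.4 × 10^-18/27)^(1/4) = 1.88 × 10^-5 M
[PO4^3-] = s = 1.9 x 10^-5 M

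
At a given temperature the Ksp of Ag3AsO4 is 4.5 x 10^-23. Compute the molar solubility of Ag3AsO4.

Ag3AsO4(s) ⇌ 3 Ag^+ + AsO4^3-
Ksp = [Ag^+]^3[AsO4^3-]
Let s = molar solubility. Then [Ag^+] = 3s and [AsO4^3-] = s.
Substituting: Ksp = (3s)^3s = 27s^4
Solving, s = (4.5 x 10^-23/27)^(1/4) = 1.1 × 10^-6 M

s ≈ 1.1 × 10^-6 M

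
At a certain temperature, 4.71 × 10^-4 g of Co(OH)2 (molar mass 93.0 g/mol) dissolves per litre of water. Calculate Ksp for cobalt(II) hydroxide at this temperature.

Molar solubility s = (4.71 × 10^-4 g/L) / (93.0 g/mol) = 5.065 × 10^-6 M.
Co(OH)2(s) ⇌ Co^2+ + 2 OH^-
Let s = molar solubility. Then [Co^2+] = s and [OH^-] = 2s.
Ksp = [Co^2+][OH^-]^2
So Ksp = s × (2s)^2 = 4s^3
With s = 5.065 x 10^-6: Ksp = 5.20 × 10^-16

Ksp = 5.20e-16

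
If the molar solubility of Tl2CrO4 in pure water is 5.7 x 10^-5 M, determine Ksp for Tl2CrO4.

Tl2CrO4(s) ⇌ 2 Tl^+ + CrO4^2-
For each mole of Tl2CrO4 that dissolves: [Tl^+] = 2s, [CrO4^2-] = s.
Ksp = [Tl^+]^2[CrO4^2-]
Substituting: Ksp = (2s)^2s = 4s^3
With s = 5.7 x 10^-5: Ksp = 7.4 × 10^-13

Ksp ≈ 7.4 × 10^-13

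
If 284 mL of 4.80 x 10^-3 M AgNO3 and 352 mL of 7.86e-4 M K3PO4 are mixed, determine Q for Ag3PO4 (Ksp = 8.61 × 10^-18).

Q ≈ 4.28 × 10^-12

Total volume = 284 + 352 = 636 mL.
[Ag^+] = 4.80 × 10^-3 × (284/636) = 2.143 x 10^-3 M
[PO4^3-] = 7.86 x 10^-4 × (352/636) = 4.350 × 10^-4 M
Ag3PO4(s) <=> 3 Ag^+(aq) + PO4^3-(aq), so Q = [Ag^+]^3[PO4^3-]
Q = (2.143 × 10^-3)^3(4.350 x 10^-4) = 4.28 × 10^-12
Q > Ksp, so Ag3PO4 will precipitate.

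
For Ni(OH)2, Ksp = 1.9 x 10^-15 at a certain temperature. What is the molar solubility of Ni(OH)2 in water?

s ≈ 7.8 × 10^-6 M

Ni(OH)2(s) <=> Ni^2+(aq) + 2 OH^-(aq)
Ksp = [Ni^2+][OH^-]^2
Let s = molar solubility. Then [Ni^2+] = s and [OH^-] = 2s.
Substituting: Ksp = s(2s)^2 = 4s^3
s = (1.9 x 10^-15 / 4)^(1/3) = 7.8 x 10^-6 M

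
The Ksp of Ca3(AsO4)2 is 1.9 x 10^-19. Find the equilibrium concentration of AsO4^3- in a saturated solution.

[AsO4^3-] ≈ 1.4 × 10^-4 M

Ca3(AsO4)2(s) <=> 3 Ca^2+(aq) + 2 AsO4^3-(aq)
Ksp = [Ca^2+]^3[AsO4^3-]^2
With molar solubility s: [Ca^2+] = 3s, [AsO4^3-] = 2s.
Substituting: Ksp = (3s)^3(2s)^2 = 108s^5
Solving, s = (1.9 x 10^-19/108)^(1/5) = 7.06 × 10^-5 M
[AsO4^3-] = 2s = 1.4 × 10^-4 M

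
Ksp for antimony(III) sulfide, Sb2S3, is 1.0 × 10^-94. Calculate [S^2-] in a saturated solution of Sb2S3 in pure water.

[S^2-] = 1.9 x 10^-19 M

Sb2S3(s) ⇌ 2 Sb^3+(aq) + 3 S^2-(aq)
Ksp = [Sb^3+]^2[S^2-]^3
If s mol/L of Sb2S3 dissolves, [Sb^3+] = 2s and [S^2-] = 3s.
Ksp = (2s)^2(3s)^3 = 108s^5
Solving, s = (1.0 × 10^-94/108)^(1/5) = 6.21 x 10^-20 M
[S^2-] = 3s = 1.9 × 10^-19 M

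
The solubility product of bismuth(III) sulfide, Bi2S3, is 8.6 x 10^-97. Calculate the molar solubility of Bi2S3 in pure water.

Bi2S3(s) ⇌ 2 Bi^3+ + 3 S^2-
Ksp = [Bi^3+]^2[S^2-]^3
With molar solubility s: [Bi^3+] = 2s, [S^2-] = 3s.
Substituting: Ksp = (2s)^2(3s)^3 = 108s^5
s = (8.6 x 10^-97 / 108)^(1/5) = 2.4 x 10^-20 M

s = 2.4e-20 M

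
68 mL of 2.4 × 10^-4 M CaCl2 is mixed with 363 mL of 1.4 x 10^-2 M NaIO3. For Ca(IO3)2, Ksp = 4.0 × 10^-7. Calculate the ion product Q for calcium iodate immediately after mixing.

5.3 × 10^-9

Total volume = 68 + 363 = 431 mL.
[Ca^2+] = 2.4 × 10^-4 × (68/431) = 3.79 x 10^-5 M
[IO3^-] = 1.4 x 10^-2 × (363/431) = 1.18 × 10^-2 M
Ca(IO3)2(s) ⇌ Ca^2+(aq) + 2 IO3^-(aq), so Q = [Ca^2+][IO3^-]^2
Q = (3.79 × 10^-5)(1.18 × 10^-2)^2 = 5.3 x 10^-9
Q < Ksp, so no precipitate of Ca(IO3)2 forms.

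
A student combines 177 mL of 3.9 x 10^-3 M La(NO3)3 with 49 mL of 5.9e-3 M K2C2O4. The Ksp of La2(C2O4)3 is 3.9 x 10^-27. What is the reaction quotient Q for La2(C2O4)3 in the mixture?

Q = 2.0 x 10^-14

Total volume = 177 + 49 = 226 mL.
[La^3+] = 3.9 x 10^-3 × (177/226) = 3.05 x 10^-3 M
[C2O4^2-] = 5.9 × 10^-3 × (49/226) = 1.28 x 10^-3 M
La2(C2O4)3(s) <=> 2 La^3+ + 3 C2O4^2-, so Q = [La^3+]^2[C2O4^2-]^3
Q = (3.05 x 10^-3)^2(1.28 × 10^-3)^3 = 2.0 x 10^-14
Q > Ksp, so La2(C2O4)3 will precipitate.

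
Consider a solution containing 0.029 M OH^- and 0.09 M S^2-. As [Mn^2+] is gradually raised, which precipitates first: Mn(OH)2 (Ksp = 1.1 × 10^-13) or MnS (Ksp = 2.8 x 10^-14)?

Precipitation of each salt starts when its ion product equals its Ksp.
For Mn(OH)2: 1.1 × 10^-13 = (0.029)^2 × [Mn^2+]  ⇒  [Mn^2+] = 1.3 × 10^-10 M.
For MnS: 2.8 x 10^-14 = 0.09 × [Mn^2+]  ⇒  [Mn^2+] = 3.1 × 10^-13 M.
The salt with the lower threshold [Mn^2+] precipitates first: MnS.

MnS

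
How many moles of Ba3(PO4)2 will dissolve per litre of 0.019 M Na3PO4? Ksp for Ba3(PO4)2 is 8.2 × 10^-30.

Ba3(PO4)2(s) ⇌ 3 Ba^2+(aq) + 2 PO4^3-(aq)
Ksp = [Ba^2+]^3[PO4^3-]^2
If s mol/L dissolves here, [Ba^2+] = 3s, [PO4^3-] = 0.019 + 2s ≈ 0.019 (common-ion effect: PO4^3- is already 0.019 M).
Ksp ≈ (3s)^3 × (0.019)^2
s = 9.4 x 10^-10 M
Check: 2s = 1.9 × 10^-9 ≪ 0.019, so the approximation is valid.

9.4 x 10^-10 M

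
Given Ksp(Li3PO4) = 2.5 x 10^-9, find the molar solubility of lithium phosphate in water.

s ≈ 3.1e-3 M

Li3PO4(s) ⇌ 3 Li^+ + PO4^3-
Ksp = [Li^+]^3[PO4^3-]
If s mol/L of Li3PO4 dissolves, [Li^+] = 3s and [PO4^3-] = s.
So Ksp = (3s)^3 × s = 27s^4
s^4 = 2.5 x 10^-9 / 27, so s = 3.1 × 10^-3 M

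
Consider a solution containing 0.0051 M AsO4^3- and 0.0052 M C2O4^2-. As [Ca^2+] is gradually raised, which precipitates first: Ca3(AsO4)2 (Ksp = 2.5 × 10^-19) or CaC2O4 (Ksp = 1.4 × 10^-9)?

CaC2O4

Precipitation of each salt starts when its ion product equals its Ksp.
For Ca3(AsO4)2: 2.5 × 10^-19 = (0.0051)^2 × [Ca^2+]^3  ⇒  [Ca^2+] = 2.1 x 10^-5 M.
For CaC2O4: 1.4 × 10^-9 = 0.0052 × [Ca^2+]  ⇒  [Ca^2+] = 2.7 × 10^-7 M.
The salt with the lower threshold [Ca^2+] precipitates first: CaC2O4.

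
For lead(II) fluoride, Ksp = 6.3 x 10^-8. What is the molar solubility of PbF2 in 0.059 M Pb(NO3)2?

s ≈ 5.2 x 10^-4 M

PbF2(s) <=> Pb^2+ + 2 F^-
Ksp = [Pb^2+][F^-]^2
If s mol/L dissolves here, [Pb^2+] = 0.059 + s ≈ 0.059, [F^-] = 2s (common-ion effect: Pb^2+ is already 0.059 M).
Ksp ≈ 0.059 × (2s)^2
s = 5.2 × 10^-4 M
Check: s = 5.2 × 10^-4 ≪ 0.059, so the approximation is valid.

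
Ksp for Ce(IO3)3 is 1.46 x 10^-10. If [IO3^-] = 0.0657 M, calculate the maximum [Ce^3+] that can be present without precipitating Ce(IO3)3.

[Ce^3+] = 5.15e-7 M

Ce(IO3)3(s) ⇌ Ce^3+ + 3 IO3^-
Ksp = [Ce^3+][IO3^-]^3
Precipitation begins when Q = Ksp. With [IO3^-] = 0.0657 M:
1.46 x 10^-10 = (0.0657)^3 × [Ce^3+]
[Ce^3+] = (1.46 x 10^-10 / 2.836 × 10^-4) = 5.15 × 10^-7 M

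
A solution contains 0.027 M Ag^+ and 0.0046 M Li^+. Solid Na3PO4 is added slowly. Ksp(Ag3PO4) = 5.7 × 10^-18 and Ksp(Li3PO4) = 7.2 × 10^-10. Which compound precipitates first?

Each salt begins to precipitate when Q = Ksp, i.e. when [PO4^3-] reaches its threshold.
For Ag3PO4: 5.7 × 10^-18 = (0.027)^3 × [PO4^3-]  ⇒  [PO4^3-] = 2.9 × 10^-13 M.
For Li3PO4: 7.2 × 10^-10 = (0.0046)^3 × [PO4^3-]  ⇒  [PO4^3-] = 7.4 × 10^-3 M.
The salt with the lower threshold [PO4^3-] precipitates first: Ag3PO4.

Ag3PO4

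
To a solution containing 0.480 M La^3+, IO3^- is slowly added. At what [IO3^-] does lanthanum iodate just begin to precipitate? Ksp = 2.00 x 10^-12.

La(IO3)3(s) ⇌ La^3+(aq) + 3 IO3^-(aq)
Ksp = [La^3+][IO3^-]^3
Precipitation begins when Q = Ksp. With [La^3+] = 0.480 M:
2.00 x 10^-12 = (0.480) × [IO3^-]^3
[IO3^-] = (2.00 x 10^-12 / 4.80 x 10^-1)^(1/3) = 1.61 x 10^-4 M

[IO3^-] = 1.61 × 10^-4 M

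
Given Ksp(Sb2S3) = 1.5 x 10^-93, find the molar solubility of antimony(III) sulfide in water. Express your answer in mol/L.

Sb2S3(s) <=> 2 Sb^3+ + 3 S^2-
Ksp = [Sb^3+]^2[S^2-]^3
For each mole of Sb2S3 that dissolves: [Sb^3+] = 2s, [S^2-] = 3s.
Substituting: Ksp = (2s)^2(3s)^3 = 108s^5
Solving, s = (1.5 x 10^-93/108)^(1/5) = 1.1 × 10^-19 M

s ≈ 1.1 × 10^-19 M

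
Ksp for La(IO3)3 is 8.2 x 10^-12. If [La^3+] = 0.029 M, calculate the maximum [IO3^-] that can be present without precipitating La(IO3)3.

La(IO3)3(s) ⇌ La^3+ + 3 IO3^-
Ksp = [La^3+][IO3^-]^3
Precipitation begins when Q = Ksp. With [La^3+] = 0.029 M:
8.2 x 10^-12 = (0.029) × [IO3^-]^3
[IO3^-] = (8.2 x 10^-12 / 2.9 × 10^-2)^(1/3) = 6.6 x 10^-4 M

[IO3^-] ≈ 6.6 × 10^-4 M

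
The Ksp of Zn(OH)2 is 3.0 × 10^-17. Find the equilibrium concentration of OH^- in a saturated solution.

Zn(OH)2(s) <=> Zn^2+(aq) + 2 OH^-(aq)
Ksp = [Zn^2+][OH^-]^2
Let s = molar solubility. Then [Zn^2+] = s and [OH^-] = 2s.
So Ksp = s × (2s)^2 = 4s^3
s = (3.0 × 10^-17 / 4)^(1/3) = 1.96 x 10^-6 M
[OH^-] = 2s = 3.9 x 10^-6 M

3.9e-6 M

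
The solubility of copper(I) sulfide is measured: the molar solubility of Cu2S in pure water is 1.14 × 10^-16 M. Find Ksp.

Cu2S(s) ⇌ 2 Cu^+(aq) + S^2-(aq)
Let s = molar solubility. Then [Cu^+] = 2s and [S^2-] = s.
Ksp = [Cu^+]^2[S^2-]
Substituting: Ksp = (2s)^2s = 4s^3
With s = 1.14 × 10^-16: Ksp = 5.93 x 10^-48

5.93 x 10^-48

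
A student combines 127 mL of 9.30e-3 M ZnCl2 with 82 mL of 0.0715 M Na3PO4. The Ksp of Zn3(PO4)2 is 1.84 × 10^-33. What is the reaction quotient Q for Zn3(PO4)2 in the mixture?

Total volume = 127 + 82 = 209 mL.
[Zn^2+] = 9.30 × 10^-3 × (127/209) = 5.651 × 10^-3 M
[PO4^3-] = 7.15 × 10^-2 × (82/209) = 2.805 x 10^-2 M
Zn3(PO4)2(s) ⇌ 3 Zn^2+ + 2 PO4^3-, so Q = [Zn^2+]^3[PO4^3-]^2
Q = (5.651 x 10^-3)^3(2.805 × 10^-2)^2 = 1.42 × 10^-10
Q > Ksp, so Zn3(PO4)2 will precipitate.

1.42 × 10^-10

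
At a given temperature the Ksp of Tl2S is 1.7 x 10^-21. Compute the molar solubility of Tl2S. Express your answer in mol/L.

Tl2S(s) ⇌ 2 Tl^+ + S^2-
Ksp = [Tl^+]^2[S^2-]
For each mole of Tl2S that dissolves: [Tl^+] = 2s, [S^2-] = s.
So Ksp = (2s)^2 × s = 4s^3
s = (1.7 x 10^-21 / 4)^(1/3) = 7.5 × 10^-8 M

s = 7.5 × 10^-8 M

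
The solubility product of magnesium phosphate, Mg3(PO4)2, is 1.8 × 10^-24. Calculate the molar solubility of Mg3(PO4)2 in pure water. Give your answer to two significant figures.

Mg3(PO4)2(s) ⇌ 3 Mg^2+(aq) + 2 PO4^3-(aq)
Ksp = [Mg^2+]^3[PO4^3-]^2
If s mol/L of Mg3(PO4)2 dissolves, [Mg^2+] = 3s and [PO4^3-] = 2s.
So Ksp = (3s)^3 × (2s)^2 = 108s^5
s = (1.8 × 10^-24 / 108)^(1/5) = 7.0 x 10^-6 M

s = 7.0 x 10^-6 M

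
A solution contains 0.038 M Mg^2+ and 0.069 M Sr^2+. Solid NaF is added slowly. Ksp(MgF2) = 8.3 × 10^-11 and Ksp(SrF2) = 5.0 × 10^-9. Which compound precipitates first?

Precipitation of each salt starts when its ion product equals its Ksp.
For MgF2: 8.3 × 10^-11 = 0.038 × [F^-]^2  ⇒  [F^-] = 4.7 × 10^-5 M.
For SrF2: 5.0 × 10^-9 = 0.069 × [F^-]^2  ⇒  [F^-] = 2.7 x 10^-4 M.
The salt with the lower threshold [F^-] precipitates first: MgF2.

MgF2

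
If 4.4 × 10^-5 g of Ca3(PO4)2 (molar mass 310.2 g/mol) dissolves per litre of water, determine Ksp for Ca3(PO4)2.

6.2 × 10^-33

Molar solubility s = (4.4 x 10^-5 g/L) / (310.2 g/mol) = 1.42 × 10^-7 M.
Ca3(PO4)2(s) <=> 3 Ca^2+ + 2 PO4^3-
For each mole of Ca3(PO4)2 that dissolves: [Ca^2+] = 3s, [PO4^3-] = 2s.
Ksp = [Ca^2+]^3[PO4^3-]^2
So Ksp = (3s)^3 × (2s)^2 = 108s^5
Ksp = 108 × (1.42 × 10^-7)^5 = 6.2 × 10^-33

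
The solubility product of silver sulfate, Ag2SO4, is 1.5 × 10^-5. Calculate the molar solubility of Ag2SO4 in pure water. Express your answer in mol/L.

Ag2SO4(s) ⇌ 2 Ag^+ + SO4^2-
Ksp = [Ag^+]^2[SO4^2-]
If s mol/L of Ag2SO4 dissolves, [Ag^+] = 2s and [SO4^2-] = s.
Ksp = (2s)^2s = 4s^3
s = (1.5 × 10^-5 / 4)^(1/3) = 1.6 x 10^-2 M

s = 0.016 M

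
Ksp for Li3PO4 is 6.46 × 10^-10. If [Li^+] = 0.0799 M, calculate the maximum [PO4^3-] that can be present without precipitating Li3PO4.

Li3PO4(s) ⇌ 3 Li^+(aq) + PO4^3-(aq)
Ksp = [Li^+]^3[PO4^3-]
Precipitation begins when Q = Ksp. With [Li^+] = 0.0799 M:
6.46 × 10^-10 = (0.0799)^3 × [PO4^3-]
[PO4^3-] = (6.46 × 10^-10 / 5.101 × 10^-4) = 1.27 × 10^-6 M

1.27 × 10^-6 M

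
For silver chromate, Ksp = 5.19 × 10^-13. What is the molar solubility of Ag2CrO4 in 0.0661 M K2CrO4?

s = 1.40 x 10^-6 M

Ag2CrO4(s) ⇌ 2 Ag^+(aq) + CrO4^2-(aq)
Ksp = [Ag^+]^2[CrO4^2-]
Let s = moles of Ag2CrO4 that dissolve per litre. [Ag^+] = 2s, [CrO4^2-] = 0.0661 + s ≈ 0.0661 (Ksp is small, so little additional dissolves).
Ksp ≈ (2s)^2 × 0.0661
s = 1.40 × 10^-6 M
Check: s = 1.4 x 10^-6 ≪ 0.0661, so the approximation is valid.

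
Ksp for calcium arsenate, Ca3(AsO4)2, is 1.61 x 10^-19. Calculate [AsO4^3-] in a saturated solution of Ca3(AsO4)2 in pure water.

Ca3(AsO4)2(s) ⇌ 3 Ca^2+ + 2 AsO4^3-
Ksp = [Ca^2+]^3[AsO4^3-]^2
With molar solubility s: [Ca^2+] = 3s, [AsO4^3-] = 2s.
Ksp = (3s)^3(2s)^2 = 108s^5
Solving, s = (1.61 x 10^-19/108)^(1/5) = 6.834 x 10^-5 M
[AsO4^3-] = 2s = 1.37 x 10^-4 M

1.37e-4 M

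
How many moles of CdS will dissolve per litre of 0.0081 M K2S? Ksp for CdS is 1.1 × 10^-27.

s ≈ 1.4 × 10^-25 M

CdS(s) ⇌ Cd^2+ + S^2-
Ksp = [Cd^2+][S^2-]
Let s be the molar solubility in this solution. [Cd^2+] = s, [S^2-] = 0.0081 + s ≈ 0.0081 (common-ion effect: S^2- is already 0.0081 M).
Ksp ≈ s × 0.0081
s = 1.4 × 10^-25 M
Check: s = 1.4 x 10^-25 ≪ 0.0081, so the approximation is valid.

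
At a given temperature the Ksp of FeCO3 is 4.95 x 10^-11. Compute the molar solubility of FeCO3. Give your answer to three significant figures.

s = 7.04e-6 M

FeCO3(s) <=> Fe^2+ + CO3^2-
Ksp = [Fe^2+][CO3^2-]
With molar solubility s: [Fe^2+] = s, [CO3^2-] = s.
Ksp = s^2
s = √(4.95 x 10^-11) = 7.04 x 10^-6 M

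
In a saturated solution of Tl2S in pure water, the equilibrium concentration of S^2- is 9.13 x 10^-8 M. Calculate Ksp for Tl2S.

Tl2S(s) ⇌ 2 Tl^+(aq) + S^2-(aq)
Stoichiometry gives [Tl^+] = (2/1)[S^2-] = 1.826 × 10^-7 M.
Ksp = [Tl^+]^2[S^2-]
Ksp = (1.826 × 10^-7)^2 × 9.13 × 10^-8 = 3.04 x 10^-21

3.04 x 10^-21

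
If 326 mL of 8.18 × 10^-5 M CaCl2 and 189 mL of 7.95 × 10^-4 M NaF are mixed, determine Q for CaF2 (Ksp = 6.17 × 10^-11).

4.41 x 10^-12

Total volume = 326 + 189 = 515 mL.
[Ca^2+] = 8.18 x 10^-5 × (326/515) = 5.178 x 10^-5 M
[F^-] = 7.95 × 10^-4 × (189/515) = 2.918 × 10^-4 M
CaF2(s) ⇌ Ca^2+ + 2 F^-, so Q = [Ca^2+][F^-]^2
Q = (5.178 × 10^-5)(2.918 x 10^-4)^2 = 4.41 × 10^-12
Q < Ksp, so no precipitate of CaF2 forms.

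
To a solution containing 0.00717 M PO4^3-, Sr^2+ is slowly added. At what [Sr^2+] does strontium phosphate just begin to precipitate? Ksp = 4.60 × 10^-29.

9.64 × 10^-9 M

Sr3(PO4)2(s) <=> 3 Sr^2+(aq) + 2 PO4^3-(aq)
Ksp = [Sr^2+]^3[PO4^3-]^2
Precipitation begins when Q = Ksp. With [PO4^3-] = 0.00717 M:
4.60 × 10^-29 = (0.00717)^2 × [Sr^2+]^3
[Sr^2+] = (4.60 × 10^-29 / 5.141 x 10^-5)^(1/3) = 9.64 × 10^-9 M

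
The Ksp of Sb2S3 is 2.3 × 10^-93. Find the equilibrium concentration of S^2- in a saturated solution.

Sb2S3(s) <=> 2 Sb^3+ + 3 S^2-
Ksp = [Sb^3+]^2[S^2-]^3
For each mole of Sb2S3 that dissolves: [Sb^3+] = 2s, [S^2-] = 3s.
So Ksp = (2s)^2 × (3s)^3 = 108s^5
s = (2.3 × 10^-93 / 108)^(1/5) = 1.16 × 10^-19 M
[S^2-] = 3s = 3.5 x 10^-19 M

[S^2-] ≈ 3.5 × 10^-19 M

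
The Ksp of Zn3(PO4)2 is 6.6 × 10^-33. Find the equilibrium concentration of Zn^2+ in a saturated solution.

Zn3(PO4)2(s) ⇌ 3 Zn^2+(aq) + 2 PO4^3-(aq)
Ksp = [Zn^2+]^3[PO4^3-]^2
If s mol/L of Zn3(PO4)2 dissolves, [Zn^2+] = 3s and [PO4^3-] = 2s.
So Ksp = (3s)^3 × (2s)^2 = 108s^5
s^5 = 6.6 × 10^-33 / 108, so s = 1.44 × 10^-7 M
[Zn^2+] = 3s = 4.3 × 10^-7 M

[Zn^2+] ≈ 4.3e-7 M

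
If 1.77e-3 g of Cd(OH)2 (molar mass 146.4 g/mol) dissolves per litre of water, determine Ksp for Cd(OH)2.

Ksp = 7.07 x 10^-15

Molar solubility s = (1.77 × 10^-3 g/L) / (146.4 g/mol) = 1.209 × 10^-5 M.
Cd(OH)2(s) ⇌ Cd^2+ + 2 OH^-
For each mole of Cd(OH)2 that dissolves: [Cd^2+] = s, [OH^-] = 2s.
Ksp = [Cd^2+][OH^-]^2
Substituting: Ksp = s(2s)^2 = 4s^3
Ksp = 4 × (1.209 × 10^-5)^3 = 7.07 × 10^-15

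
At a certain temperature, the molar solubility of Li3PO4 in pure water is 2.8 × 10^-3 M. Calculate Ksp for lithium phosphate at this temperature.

Li3PO4(s) ⇌ 3 Li^+(aq) + PO4^3-(aq)
For each mole of Li3PO4 that dissolves: [Li^+] = 3s, [PO4^3-] = s.
Ksp = [Li^+]^3[PO4^3-]
So Ksp = (3s)^3 × s = 27s^4
With s = 2.8 x 10^-3: Ksp = 1.7 x 10^-9

1.7 x 10^-9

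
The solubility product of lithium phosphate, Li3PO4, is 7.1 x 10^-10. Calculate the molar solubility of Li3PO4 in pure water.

Li3PO4(s) ⇌ 3 Li^+(aq) + PO4^3-(aq)
Ksp = [Li^+]^3[PO4^3-]
Let s = molar solubility. Then [Li^+] = 3s and [PO4^3-] = s.
So Ksp = (3s)^3 × s = 27s^4
s = (7.1 x 10^-10 / 27)^(1/4) = 2.3 × 10^-3 M

s = 2.3 x 10^-3 M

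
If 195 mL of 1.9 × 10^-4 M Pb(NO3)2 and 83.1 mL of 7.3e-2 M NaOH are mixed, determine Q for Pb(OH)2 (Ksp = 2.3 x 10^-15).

Total volume = 195 + 83.1 = 278.1 mL.
[Pb^2+] = 1.9 × 10^-4 × (195/278.1) = 1.33 × 10^-4 M
[OH^-] = 7.3 × 10^-2 × (83.1/278.1) = 2.18 x 10^-2 M
Pb(OH)2(s) ⇌ Pb^2+(aq) + 2 OH^-(aq), so Q = [Pb^2+][OH^-]^2
Q = (1.33 × 10^-4)(2.18 × 10^-2)^2 = 6.3 x 10^-8
Q > Ksp, so Pb(OH)2 will precipitate.

6.3 x 10^-8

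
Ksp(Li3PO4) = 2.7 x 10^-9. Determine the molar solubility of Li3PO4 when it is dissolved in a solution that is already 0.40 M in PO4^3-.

Li3PO4(s) ⇌ 3 Li^+ + PO4^3-
Ksp = [Li^+]^3[PO4^3-]
Let s = moles of Li3PO4 that dissolve per litre. [Li^+] = 3s, [PO4^3-] = 0.40 + s ≈ 0.40 (Ksp is small, so little additional dissolves).
Ksp ≈ (3s)^3 × 0.40
s = 6.3 × 10^-4 M
Check: s = 6.3 × 10^-4 ≪ 0.40, so the approximation is valid.

6.3 x 10^-4 M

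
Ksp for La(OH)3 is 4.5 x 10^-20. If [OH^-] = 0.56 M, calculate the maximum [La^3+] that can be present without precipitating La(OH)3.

2.6e-19 M

La(OH)3(s) ⇌ La^3+ + 3 OH^-
Ksp = [La^3+][OH^-]^3
Precipitation begins when Q = Ksp. With [OH^-] = 0.56 M:
4.5 x 10^-20 = (0.56)^3 × [La^3+]
[La^3+] = (4.5 x 10^-20 / 1.76 × 10^-1) = 2.6 x 10^-19 M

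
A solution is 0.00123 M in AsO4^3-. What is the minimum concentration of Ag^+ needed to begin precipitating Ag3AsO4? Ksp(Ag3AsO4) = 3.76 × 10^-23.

[Ag^+] ≈ 3.13e-7 M

Ag3AsO4(s) <=> 3 Ag^+(aq) + AsO4^3-(aq)
Ksp = [Ag^+]^3[AsO4^3-]
Precipitation begins when Q = Ksp. With [AsO4^3-] = 0.00123 M:
3.76 × 10^-23 = (0.00123) × [Ag^+]^3
[Ag^+] = (3.76 × 10^-23 / 1.23 × 10^-3)^(1/3) = 3.13 × 10^-7 M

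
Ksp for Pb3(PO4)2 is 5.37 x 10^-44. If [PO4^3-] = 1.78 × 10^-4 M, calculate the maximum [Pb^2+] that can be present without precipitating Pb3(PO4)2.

1.19e-12 M

Pb3(PO4)2(s) ⇌ 3 Pb^2+(aq) + 2 PO4^3-(aq)
Ksp = [Pb^2+]^3[PO4^3-]^2
Precipitation begins when Q = Ksp. With [PO4^3-] = 1.78 × 10^-4 M:
5.37 x 10^-44 = (1.78 × 10^-4)^2 × [Pb^2+]^3
[Pb^2+] = (5.37 x 10^-44 / 3.168 × 10^-8)^(1/3) = 1.19 × 10^-12 M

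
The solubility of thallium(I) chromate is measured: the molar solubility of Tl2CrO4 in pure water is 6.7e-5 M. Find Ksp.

1.2 × 10^-12

Tl2CrO4(s) ⇌ 2 Tl^+(aq) + CrO4^2-(aq)
For each mole of Tl2CrO4 that dissolves: [Tl^+] = 2s, [CrO4^2-] = s.
Ksp = [Tl^+]^2[CrO4^2-]
Ksp = (2s)^2s = 4s^3
Ksp = 4 × (6.7 x 10^-5)^3 = 1.2 x 10^-12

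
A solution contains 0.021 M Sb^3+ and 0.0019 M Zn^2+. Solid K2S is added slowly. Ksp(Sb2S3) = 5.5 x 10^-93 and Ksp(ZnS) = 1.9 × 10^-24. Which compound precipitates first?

Precipitation of each salt starts when its ion product equals its Ksp.
For Sb2S3: 5.5 x 10^-93 = (0.021)^2 × [S^2-]^3  ⇒  [S^2-] = 2.3 × 10^-30 M.
For ZnS: 1.9 × 10^-24 = 0.0019 × [S^2-]  ⇒  [S^2-] = 1.0 × 10^-21 M.
The salt with the lower threshold [S^2-] precipitates first: Sb2S3.

Sb2S3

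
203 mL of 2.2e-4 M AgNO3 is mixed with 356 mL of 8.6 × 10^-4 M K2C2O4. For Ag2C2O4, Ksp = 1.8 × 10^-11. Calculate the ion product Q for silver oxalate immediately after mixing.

Q = 3.5 × 10^-12

Total volume = 203 + 356 = 559 mL.
[Ag^+] = 2.2 × 10^-4 × (203/559) = 7.99 x 10^-5 M
[C2O4^2-] = 8.6 × 10^-4 × (356/559) = 5.48 x 10^-4 M
Ag2C2O4(s) ⇌ 2 Ag^+(aq) + C2O4^2-(aq), so Q = [Ag^+]^2[C2O4^2-]
Q = (7.99 × 10^-5)^2(5.48 × 10^-4) = 3.5 x 10^-12
Q < Ksp, so no precipitate of Ag2C2O4 forms.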